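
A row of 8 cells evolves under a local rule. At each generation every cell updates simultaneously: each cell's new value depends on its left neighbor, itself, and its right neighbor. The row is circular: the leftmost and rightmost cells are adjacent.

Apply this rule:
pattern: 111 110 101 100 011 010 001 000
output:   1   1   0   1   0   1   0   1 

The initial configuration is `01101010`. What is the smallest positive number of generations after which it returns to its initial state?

generation 1: 00101011
generation 2: 10101001
generation 3: 10101100
generation 4: 10100110
generation 5: 10110010
generation 6: 10011010
generation 7: 11001010
generation 8: 01101010

8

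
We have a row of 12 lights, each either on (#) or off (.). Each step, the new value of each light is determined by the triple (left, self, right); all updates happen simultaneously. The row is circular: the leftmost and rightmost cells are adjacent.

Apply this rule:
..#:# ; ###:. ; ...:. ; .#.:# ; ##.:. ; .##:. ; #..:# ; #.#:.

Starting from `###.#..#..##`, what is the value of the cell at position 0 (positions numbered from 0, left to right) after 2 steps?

step 1: ....######..
step 2: ...#......#.
position 0 holds .

.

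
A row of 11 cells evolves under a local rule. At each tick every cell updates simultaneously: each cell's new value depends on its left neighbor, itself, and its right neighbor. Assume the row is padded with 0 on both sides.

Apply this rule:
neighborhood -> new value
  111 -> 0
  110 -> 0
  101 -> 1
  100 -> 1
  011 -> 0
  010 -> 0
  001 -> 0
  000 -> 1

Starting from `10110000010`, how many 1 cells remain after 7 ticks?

8

01001111001
00100000100
10011110011
01000001000
00111100111
10000010000
01111001111
count of 1: 8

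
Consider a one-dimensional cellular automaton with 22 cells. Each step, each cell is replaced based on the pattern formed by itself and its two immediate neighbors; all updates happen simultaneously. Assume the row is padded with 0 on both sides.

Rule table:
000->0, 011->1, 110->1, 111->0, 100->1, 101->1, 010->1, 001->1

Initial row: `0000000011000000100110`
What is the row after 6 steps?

0011001100000011000111

0000000111100001111111
0000001100110011000001
0000011111111111100011
0000110000000000110111
0001111000000001111101
0011001100000011000111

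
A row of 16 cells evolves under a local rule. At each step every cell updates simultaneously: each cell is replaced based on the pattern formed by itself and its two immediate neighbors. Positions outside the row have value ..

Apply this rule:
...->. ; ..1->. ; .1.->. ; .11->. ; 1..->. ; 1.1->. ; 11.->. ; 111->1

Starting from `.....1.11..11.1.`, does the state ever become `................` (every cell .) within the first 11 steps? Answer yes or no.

yes

step 1: ................
all cells are . at step 1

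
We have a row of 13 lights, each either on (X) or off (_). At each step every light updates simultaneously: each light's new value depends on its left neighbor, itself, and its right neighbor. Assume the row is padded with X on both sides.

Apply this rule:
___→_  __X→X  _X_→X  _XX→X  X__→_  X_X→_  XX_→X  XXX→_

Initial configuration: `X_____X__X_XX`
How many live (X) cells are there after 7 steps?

7

X____XX_XX_X_
X___XXX_XX_X_
X__XX_X_XX_X_
X_XXX_X_XX_X_
X_X_X_X_XX_X_
X_X_X_X_XX_X_  (fixed point — unchanged through step 7)
count of X: 7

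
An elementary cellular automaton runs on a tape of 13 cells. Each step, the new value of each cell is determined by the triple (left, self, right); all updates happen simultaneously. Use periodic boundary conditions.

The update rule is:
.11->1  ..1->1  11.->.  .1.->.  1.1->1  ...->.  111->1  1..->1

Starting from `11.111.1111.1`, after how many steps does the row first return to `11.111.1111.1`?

13

1.111.1111.11
.111.1111.111
111.1111.111.
11.1111.111.1
1.1111.111.11
.1111.111.111
1111.111.111.
111.111.111.1
11.111.111.11
1.111.111.111
.111.111.1111
111.111.1111.
11.111.1111.1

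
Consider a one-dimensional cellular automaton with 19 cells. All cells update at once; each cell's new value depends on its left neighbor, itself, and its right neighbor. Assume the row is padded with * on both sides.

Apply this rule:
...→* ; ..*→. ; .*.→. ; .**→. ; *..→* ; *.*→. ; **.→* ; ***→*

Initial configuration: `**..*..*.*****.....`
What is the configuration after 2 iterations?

****..***..*******.

iteration 1: ***..*....********.
iteration 2: ****..***..*******.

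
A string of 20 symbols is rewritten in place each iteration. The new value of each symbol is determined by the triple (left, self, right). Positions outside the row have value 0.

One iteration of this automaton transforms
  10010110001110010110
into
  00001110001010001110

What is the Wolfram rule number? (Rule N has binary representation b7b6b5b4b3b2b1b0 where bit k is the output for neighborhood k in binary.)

104

position 11: 111 → 0  (bit 7 = 0)
position 6: 110 → 1  (bit 6 = 1)
position 4: 101 → 1  (bit 5 = 1)
position 1: 100 → 0  (bit 4 = 0)
position 5: 011 → 1  (bit 3 = 1)
position 0: 010 → 0  (bit 2 = 0)
position 2: 001 → 0  (bit 1 = 0)
position 8: 000 → 0  (bit 0 = 0)
bits b7..b0 = 01101000 = 104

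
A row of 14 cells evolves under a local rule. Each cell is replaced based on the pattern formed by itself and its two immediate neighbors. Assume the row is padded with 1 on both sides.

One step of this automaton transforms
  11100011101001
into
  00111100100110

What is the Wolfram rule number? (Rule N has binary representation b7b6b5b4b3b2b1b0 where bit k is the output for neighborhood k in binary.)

83

position 0: 111 → 0  (bit 7 = 0)
position 2: 110 → 1  (bit 6 = 1)
position 9: 101 → 0  (bit 5 = 0)
position 3: 100 → 1  (bit 4 = 1)
position 6: 011 → 0  (bit 3 = 0)
position 10: 010 → 0  (bit 2 = 0)
position 5: 001 → 1  (bit 1 = 1)
position 4: 000 → 1  (bit 0 = 1)
bits b7..b0 = 01010011 = 83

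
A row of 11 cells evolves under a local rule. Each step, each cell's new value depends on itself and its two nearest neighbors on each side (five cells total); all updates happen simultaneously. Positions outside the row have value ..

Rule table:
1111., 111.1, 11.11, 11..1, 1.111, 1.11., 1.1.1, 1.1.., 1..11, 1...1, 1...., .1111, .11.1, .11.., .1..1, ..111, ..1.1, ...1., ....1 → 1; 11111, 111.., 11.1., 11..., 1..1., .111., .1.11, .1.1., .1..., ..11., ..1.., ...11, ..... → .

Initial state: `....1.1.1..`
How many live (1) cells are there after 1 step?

6

..111.1.1.1
count of 1: 6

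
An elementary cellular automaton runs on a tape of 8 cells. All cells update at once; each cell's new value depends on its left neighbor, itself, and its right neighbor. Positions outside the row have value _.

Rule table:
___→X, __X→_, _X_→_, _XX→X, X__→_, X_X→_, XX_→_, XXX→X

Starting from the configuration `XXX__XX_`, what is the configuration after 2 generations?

X__X___X

XX___X__
X__X___X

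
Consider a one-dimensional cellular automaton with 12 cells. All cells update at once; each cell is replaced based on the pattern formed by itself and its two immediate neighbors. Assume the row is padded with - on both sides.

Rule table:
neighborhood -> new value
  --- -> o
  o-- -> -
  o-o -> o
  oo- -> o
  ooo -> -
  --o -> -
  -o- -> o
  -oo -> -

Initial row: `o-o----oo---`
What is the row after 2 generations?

--oo-o--oo-o

ooo-oo--o-oo
--oo-o--oo-o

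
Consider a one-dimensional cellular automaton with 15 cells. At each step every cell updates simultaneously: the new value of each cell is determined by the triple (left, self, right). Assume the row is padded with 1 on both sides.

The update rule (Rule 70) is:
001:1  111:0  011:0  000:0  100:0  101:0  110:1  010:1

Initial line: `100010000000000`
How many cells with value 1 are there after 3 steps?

100110000000001
101010000000010
101010000000110
count of 1: 5

5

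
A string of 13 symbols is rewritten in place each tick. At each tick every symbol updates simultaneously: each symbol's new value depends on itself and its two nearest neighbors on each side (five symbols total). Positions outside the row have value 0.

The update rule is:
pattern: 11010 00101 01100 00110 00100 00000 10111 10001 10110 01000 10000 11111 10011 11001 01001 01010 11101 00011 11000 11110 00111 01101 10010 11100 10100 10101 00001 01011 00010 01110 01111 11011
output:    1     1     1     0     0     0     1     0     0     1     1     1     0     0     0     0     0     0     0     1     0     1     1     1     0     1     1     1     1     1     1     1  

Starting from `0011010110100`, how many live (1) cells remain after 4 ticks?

1001111011011
0000110101101
0010011110110
1100001101010
count of 1: 6

6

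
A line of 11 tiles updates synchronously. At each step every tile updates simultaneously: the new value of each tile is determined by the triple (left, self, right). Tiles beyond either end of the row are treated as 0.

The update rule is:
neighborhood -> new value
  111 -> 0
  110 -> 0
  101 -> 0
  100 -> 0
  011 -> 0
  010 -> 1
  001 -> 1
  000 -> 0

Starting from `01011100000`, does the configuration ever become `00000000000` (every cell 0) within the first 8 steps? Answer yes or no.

11000000000
00000000000
all cells are 0 at step 2

yes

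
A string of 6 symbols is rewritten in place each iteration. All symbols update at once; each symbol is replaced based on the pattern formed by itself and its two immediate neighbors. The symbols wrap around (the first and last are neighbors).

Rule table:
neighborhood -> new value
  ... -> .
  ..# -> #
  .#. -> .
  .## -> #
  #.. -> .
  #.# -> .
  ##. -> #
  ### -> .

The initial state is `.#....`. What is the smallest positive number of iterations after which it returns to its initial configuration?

6

#.....
.....#
....#.
...#..
..#...
.#....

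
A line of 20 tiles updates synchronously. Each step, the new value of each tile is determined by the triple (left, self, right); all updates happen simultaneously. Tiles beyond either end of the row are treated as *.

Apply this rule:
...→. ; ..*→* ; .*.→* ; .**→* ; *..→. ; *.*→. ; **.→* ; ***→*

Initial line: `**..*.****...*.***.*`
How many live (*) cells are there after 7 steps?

15

step 1: **.**.****..**.***.*
step 2: **.**.****.***.***.*
step 3: **.**.****.***.***.*  (fixed point — unchanged through step 7)
count of *: 15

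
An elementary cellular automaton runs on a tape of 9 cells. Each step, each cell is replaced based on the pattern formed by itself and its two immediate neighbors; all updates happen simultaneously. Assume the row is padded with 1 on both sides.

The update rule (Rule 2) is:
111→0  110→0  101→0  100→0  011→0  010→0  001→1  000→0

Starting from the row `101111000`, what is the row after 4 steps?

000000001
000000010
000000100
000001001

000001001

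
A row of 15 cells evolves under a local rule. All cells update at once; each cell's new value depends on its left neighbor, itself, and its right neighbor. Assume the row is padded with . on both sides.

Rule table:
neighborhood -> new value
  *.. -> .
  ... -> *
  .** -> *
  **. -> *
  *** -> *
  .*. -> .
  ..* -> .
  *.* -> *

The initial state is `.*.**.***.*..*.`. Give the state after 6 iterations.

..********.....
*.********.****
.**************
.**************  (fixed point — unchanged through iteration 6)

.**************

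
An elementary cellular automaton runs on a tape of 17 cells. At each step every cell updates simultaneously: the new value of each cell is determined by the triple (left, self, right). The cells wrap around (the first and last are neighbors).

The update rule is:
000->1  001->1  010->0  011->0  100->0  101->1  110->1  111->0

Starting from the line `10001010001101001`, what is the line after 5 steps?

step 1: 10110100110110010
step 2: 01011001011010101
step 3: 10101010101101010
step 4: 01010101010110101
step 5: 10101010101011010

10101010101011010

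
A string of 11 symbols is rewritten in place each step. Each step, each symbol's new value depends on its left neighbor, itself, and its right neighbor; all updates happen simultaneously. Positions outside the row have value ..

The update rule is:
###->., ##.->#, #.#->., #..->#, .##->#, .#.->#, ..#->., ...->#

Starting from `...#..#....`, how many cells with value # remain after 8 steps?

7

step 1: ##.##.#####
step 2: ##.##.#...#
step 3: ##.##.###.#
step 4: ##.##.#.#.#
step 5: ##.##.#.#.#  (fixed point — unchanged through step 8)
count of #: 7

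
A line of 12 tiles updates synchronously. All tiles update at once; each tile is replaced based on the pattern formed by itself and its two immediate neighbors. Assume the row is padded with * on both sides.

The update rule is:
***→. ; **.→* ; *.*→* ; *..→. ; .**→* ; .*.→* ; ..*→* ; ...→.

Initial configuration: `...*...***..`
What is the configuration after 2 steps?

..**..**.*.*
.***.*******

.***.*******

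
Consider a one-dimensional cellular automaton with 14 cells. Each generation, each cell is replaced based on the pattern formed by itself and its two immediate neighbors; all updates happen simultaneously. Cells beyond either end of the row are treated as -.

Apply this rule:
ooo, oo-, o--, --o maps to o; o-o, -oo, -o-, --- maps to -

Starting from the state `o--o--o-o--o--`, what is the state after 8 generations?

-oo-oo---oo-o-
o-o--oo-o-o--o
---oo-o----oo-
--o-o--o--o-oo
-o---oo-oo---o
o-o-o-o--oo-o-
-------oo-o--o
------o-o--oo-

------o-o--oo-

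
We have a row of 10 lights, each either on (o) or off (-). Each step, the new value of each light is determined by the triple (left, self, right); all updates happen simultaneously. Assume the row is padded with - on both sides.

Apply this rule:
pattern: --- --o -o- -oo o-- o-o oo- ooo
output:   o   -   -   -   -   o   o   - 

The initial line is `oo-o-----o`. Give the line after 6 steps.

--oooo---o

step 1: -oo--ooo--
step 2: --o----o-o
step 3: o---oo--o-
step 4: --o--o----
step 5: o------ooo
step 6: --oooo---o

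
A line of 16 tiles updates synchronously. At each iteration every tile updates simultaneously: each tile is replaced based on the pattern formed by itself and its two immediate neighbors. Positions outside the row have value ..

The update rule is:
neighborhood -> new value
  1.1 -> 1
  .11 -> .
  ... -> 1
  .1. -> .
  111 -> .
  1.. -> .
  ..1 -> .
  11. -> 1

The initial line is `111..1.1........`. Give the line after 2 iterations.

..1...1..1111111
1...1..........1

1...1..........1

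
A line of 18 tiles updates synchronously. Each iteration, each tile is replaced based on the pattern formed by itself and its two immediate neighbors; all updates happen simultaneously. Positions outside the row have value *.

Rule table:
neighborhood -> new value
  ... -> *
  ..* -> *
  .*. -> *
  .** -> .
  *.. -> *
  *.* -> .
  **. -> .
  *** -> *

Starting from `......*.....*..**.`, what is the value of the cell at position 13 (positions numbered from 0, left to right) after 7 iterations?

*

iteration 1: ***************...
iteration 2: **************.***
iteration 3: *************...**
iteration 4: ************.***.*
iteration 5: ***********...*...
iteration 6: **********.*******
iteration 7: *********...******
position 13 holds *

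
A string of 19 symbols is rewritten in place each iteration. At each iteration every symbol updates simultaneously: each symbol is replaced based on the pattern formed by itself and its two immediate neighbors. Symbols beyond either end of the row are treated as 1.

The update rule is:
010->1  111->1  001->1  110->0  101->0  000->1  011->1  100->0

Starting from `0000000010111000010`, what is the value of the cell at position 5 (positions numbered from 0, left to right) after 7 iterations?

iteration 1: 0111111110110011110
iteration 2: 0111111100100111100
iteration 3: 0111111001101111001
iteration 4: 0111110011001110011
iteration 5: 0111100110011100111
iteration 6: 0111001100111001111
iteration 7: 0110011001110011111
position 5 holds 1

1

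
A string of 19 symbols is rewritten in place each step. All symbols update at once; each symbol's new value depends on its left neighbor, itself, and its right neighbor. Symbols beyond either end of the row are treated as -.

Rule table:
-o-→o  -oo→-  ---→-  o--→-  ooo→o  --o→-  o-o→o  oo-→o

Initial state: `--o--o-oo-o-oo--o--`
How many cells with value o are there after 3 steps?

8

--o--oo-oooo-o--o--
--o---oo-ooooo--o--
--o----oo-oooo--o--
count of o: 8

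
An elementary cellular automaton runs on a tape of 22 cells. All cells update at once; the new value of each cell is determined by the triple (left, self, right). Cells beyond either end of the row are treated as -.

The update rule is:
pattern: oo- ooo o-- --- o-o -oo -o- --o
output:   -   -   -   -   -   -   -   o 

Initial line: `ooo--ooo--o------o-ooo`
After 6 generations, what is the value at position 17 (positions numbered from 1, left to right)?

-

----o----o------o-----
---o----o------o------
--o----o------o-------
-o----o------o--------
o----o------o---------
----o------o----------
position 17 holds -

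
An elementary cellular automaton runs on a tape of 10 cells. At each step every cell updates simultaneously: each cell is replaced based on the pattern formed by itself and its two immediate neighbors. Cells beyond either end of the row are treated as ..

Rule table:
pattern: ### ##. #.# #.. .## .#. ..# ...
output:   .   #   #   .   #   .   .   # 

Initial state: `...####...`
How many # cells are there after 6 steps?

##.#..#.##
###....###
#.#.##.#.#
.#.####.#.
..##..##..
#.##..##.#
count of #: 6

6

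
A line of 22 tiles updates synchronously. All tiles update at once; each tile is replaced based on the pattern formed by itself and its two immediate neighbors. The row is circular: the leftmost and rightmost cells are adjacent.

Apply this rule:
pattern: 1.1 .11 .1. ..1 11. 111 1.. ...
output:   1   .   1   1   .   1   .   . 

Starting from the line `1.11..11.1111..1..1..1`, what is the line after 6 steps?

11.111...1..1..11.11..

.1...1..1.11..11.11.1.
11..11.111...1..1..11.
...1..1.1...11.11.1..1
..11.1111..1..1..11.11
.1..1.11..11.11.1..1..
11.111...1..1..11.11..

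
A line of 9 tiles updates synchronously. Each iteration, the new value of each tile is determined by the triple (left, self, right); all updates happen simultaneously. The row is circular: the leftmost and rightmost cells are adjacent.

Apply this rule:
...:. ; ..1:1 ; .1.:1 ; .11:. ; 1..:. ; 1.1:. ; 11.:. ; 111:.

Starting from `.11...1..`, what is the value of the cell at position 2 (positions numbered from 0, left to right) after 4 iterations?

iteration 1: 1....11..
iteration 2: 1...1...1
iteration 3: ...11..1.
iteration 4: ..1...11.
position 2 holds 1

1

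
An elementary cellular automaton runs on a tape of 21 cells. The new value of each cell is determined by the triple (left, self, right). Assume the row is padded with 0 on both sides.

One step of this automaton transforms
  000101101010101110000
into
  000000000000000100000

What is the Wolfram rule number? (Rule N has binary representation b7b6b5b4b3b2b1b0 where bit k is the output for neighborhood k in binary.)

position 15: 111 → 1  (bit 7 = 1)
position 6: 110 → 0  (bit 6 = 0)
position 4: 101 → 0  (bit 5 = 0)
position 17: 100 → 0  (bit 4 = 0)
position 5: 011 → 0  (bit 3 = 0)
position 3: 010 → 0  (bit 2 = 0)
position 2: 001 → 0  (bit 1 = 0)
position 0: 000 → 0  (bit 0 = 0)
bits b7..b0 = 10000000 = 128

128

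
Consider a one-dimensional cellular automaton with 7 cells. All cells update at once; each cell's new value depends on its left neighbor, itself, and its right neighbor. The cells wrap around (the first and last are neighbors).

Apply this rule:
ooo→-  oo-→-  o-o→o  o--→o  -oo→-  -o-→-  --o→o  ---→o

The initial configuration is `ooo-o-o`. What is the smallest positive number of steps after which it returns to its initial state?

2

---o-o-
ooo-o-o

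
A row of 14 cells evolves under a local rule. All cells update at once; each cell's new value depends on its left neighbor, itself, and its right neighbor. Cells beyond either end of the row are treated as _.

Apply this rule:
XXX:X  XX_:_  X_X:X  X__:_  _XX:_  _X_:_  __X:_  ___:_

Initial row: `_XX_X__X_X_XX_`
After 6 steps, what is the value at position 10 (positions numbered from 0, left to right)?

_

___X____X_X___
_________X____
______________
______________  (fixed point — unchanged through step 6)
position 10 holds _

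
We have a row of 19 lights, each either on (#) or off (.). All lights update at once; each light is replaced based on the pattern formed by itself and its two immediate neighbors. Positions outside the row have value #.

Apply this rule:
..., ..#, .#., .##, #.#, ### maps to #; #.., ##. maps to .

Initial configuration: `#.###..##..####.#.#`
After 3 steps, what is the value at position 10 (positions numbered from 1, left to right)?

#

step 1: .###..##..####.####
step 2: ###..##..####.#####
step 3: ##..##..####.######
position 10 holds #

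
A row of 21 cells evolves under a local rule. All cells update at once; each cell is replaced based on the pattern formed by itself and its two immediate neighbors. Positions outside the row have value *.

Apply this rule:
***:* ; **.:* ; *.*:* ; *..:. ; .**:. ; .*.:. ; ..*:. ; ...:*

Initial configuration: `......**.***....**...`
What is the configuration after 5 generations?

.****..**.**.**..*.*.
*.***...**.**.*...*.*
**.**.*..**.**..*..*.
***.**....**.*......*
****.*.**..**..****..

****.*.**..**..****..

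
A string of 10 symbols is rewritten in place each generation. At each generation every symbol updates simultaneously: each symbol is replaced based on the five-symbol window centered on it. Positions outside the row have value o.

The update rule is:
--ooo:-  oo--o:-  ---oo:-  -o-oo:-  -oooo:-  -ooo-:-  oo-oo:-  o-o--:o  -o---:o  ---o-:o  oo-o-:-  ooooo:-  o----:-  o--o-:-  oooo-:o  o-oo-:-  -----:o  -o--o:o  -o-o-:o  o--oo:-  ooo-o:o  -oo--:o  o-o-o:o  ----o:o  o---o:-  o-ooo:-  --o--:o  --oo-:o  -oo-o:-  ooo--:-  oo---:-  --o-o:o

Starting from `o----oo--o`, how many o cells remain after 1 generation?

3

generation 1: ---o-oo---
count of o: 3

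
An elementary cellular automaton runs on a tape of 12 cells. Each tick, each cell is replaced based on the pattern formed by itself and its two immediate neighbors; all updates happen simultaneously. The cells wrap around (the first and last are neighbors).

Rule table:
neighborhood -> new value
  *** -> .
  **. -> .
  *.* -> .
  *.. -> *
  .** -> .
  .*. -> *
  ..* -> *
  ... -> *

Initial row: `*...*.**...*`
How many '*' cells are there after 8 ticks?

.****...***.
*....***...*
.****...***.  (repeats tick 1; period 2)
tick 8: *....***...*
count of *: 5

5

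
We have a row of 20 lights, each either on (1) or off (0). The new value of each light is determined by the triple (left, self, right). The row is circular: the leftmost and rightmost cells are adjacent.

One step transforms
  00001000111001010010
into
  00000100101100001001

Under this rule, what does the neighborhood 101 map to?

At position 14 the neighborhood is 101; the next row has 0 there.

0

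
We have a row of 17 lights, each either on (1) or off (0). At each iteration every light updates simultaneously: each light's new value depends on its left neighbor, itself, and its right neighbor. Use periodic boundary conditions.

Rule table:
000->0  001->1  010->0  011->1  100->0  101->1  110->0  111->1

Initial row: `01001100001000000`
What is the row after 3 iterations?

01100001000000010

iteration 1: 10011000010000000
iteration 2: 00110000100000001
iteration 3: 01100001000000010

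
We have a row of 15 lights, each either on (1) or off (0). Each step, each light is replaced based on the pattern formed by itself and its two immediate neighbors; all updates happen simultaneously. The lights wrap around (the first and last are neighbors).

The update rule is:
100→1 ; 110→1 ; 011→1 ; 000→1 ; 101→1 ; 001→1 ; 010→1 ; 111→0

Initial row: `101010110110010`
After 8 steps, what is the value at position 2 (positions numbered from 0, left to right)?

111111111111111
000000000000000
111111111111111  (repeats step 1; period 2)
step 8: 000000000000000
position 2 holds 0

0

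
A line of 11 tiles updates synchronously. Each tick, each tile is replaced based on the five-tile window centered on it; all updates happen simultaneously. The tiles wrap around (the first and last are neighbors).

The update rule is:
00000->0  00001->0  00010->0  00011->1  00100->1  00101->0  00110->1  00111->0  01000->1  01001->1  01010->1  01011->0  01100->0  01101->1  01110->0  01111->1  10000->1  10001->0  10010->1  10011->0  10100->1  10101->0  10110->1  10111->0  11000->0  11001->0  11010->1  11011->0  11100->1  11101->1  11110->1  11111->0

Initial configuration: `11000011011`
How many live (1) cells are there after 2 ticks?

11010111001
01100001000
count of 1: 3

3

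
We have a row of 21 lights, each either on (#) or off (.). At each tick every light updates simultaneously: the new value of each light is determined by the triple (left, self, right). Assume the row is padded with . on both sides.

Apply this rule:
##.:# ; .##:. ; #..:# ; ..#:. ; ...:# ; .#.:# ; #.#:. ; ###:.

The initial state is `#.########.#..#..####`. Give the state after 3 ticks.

.......#.##.##....#.#

#........#.##.##....#
########.#..#..####.#
.......#.##.##....#.#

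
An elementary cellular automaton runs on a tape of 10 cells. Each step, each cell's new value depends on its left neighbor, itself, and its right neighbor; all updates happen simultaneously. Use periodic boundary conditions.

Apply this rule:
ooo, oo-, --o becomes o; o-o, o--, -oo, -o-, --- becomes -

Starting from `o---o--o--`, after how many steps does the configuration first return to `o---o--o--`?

10

---o--o--o
--o--o--o-
-o--o--o--
o--o--o---
--o--o---o
-o--o---o-
o--o---o--
--o---o--o
-o---o--o-
o---o--o--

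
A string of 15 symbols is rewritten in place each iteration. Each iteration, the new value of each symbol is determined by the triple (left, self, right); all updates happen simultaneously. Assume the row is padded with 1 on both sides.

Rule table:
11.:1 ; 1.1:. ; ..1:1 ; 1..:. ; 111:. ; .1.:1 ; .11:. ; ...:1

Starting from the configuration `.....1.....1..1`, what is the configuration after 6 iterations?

.....1.....1.1.

.11111.11111.1.
.....1.....1.1.
.11111.11111.1.  (repeats iteration 1; period 2)
iteration 6: .....1.....1.1.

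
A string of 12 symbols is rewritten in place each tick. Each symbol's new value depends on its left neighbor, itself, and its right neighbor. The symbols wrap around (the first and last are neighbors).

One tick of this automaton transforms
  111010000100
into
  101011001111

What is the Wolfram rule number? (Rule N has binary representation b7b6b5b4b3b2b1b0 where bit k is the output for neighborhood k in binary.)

94

position 1: 111 → 0  (bit 7 = 0)
position 2: 110 → 1  (bit 6 = 1)
position 3: 101 → 0  (bit 5 = 0)
position 5: 100 → 1  (bit 4 = 1)
position 0: 011 → 1  (bit 3 = 1)
position 4: 010 → 1  (bit 2 = 1)
position 8: 001 → 1  (bit 1 = 1)
position 6: 000 → 0  (bit 0 = 0)
bits b7..b0 = 01011110 = 94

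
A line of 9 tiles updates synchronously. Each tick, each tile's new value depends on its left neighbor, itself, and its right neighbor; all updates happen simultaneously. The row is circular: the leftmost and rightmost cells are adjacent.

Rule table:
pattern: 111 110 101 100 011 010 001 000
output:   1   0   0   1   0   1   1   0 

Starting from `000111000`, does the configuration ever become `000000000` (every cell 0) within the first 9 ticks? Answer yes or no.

001010100
011010110
100010001
010111010
110010011
101111101
000111000  (repeats tick 0; period 7)
tick 9: 011010110
tick 9 is 011010110, still not uniform 0

no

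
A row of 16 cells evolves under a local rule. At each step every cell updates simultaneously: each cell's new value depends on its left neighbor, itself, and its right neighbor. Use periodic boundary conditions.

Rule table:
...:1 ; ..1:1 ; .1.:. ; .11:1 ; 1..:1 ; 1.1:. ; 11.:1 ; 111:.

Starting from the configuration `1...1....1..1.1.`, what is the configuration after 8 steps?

step 1: .111.1111.11....
step 2: 11.1.1..1.111111
step 3: .1....11..1.....
step 4: 1.11111111.11111
step 5: 1.1......1.1....
step 6: ...111111...1111
step 7: 1111....11111..1
step 8: ...111111...1111

...111111...1111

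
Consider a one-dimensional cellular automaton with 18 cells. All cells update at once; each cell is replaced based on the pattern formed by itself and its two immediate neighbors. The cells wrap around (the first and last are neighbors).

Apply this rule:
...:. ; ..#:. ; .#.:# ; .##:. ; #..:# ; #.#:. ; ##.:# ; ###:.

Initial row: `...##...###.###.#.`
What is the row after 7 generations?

....##....#...#.##
#....##...##..#..#
##....##...##.##..
.##....##...#..##.
..##....##..##..##
#..##....##..##..#
##..##....##..##..

##..##....##..##..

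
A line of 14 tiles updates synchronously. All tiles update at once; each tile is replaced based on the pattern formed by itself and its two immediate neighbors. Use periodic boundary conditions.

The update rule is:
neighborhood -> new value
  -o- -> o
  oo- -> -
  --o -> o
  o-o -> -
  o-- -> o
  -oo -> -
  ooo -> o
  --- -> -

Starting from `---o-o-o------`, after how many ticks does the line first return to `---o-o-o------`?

14

--oo-o-oo-----
-o---o---o----
ooo-ooo-ooo---
-o---o---o-o-o
-oo-ooo-oo-o-o
-----o-----o-o
o---ooo---oo-o
-o-o-o-o-o----
oo-o-o-o-oo---
---o-o-o---o-o
o-oo-o-oo-oo-o
-----o--------
----ooo-------
---o-o-o------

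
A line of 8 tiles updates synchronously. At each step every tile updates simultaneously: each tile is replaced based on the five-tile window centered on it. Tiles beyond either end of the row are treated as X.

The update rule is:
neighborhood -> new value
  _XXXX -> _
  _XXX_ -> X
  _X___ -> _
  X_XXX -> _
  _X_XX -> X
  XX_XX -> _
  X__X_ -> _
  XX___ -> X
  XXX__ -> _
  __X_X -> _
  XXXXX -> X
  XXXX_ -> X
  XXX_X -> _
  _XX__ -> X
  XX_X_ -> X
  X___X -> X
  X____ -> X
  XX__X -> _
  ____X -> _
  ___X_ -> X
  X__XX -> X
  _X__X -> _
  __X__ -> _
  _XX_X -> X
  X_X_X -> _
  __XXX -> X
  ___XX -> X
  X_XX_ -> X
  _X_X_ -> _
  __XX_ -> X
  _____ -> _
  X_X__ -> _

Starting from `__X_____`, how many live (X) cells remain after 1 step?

2

step 1: ____X__X
count of X: 2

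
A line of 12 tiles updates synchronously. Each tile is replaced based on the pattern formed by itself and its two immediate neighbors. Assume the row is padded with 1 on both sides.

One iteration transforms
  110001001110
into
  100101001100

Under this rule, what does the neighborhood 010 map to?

1

At position 5 the neighborhood is 010; the next row has 1 there.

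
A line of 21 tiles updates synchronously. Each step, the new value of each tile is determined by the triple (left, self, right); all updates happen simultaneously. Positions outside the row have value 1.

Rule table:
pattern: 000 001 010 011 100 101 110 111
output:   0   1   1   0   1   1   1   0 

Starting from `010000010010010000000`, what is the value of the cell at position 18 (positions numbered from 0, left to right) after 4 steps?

step 1: 111000111111111000001
step 2: 001101000000001100010
step 3: 110111100000010110111
step 4: 011000110000111011000
position 18 holds 0

0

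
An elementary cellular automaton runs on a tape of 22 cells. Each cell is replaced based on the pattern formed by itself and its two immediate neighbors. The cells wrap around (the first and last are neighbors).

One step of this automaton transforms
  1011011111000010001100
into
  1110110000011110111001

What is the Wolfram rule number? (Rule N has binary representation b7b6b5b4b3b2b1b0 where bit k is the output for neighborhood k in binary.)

position 6: 111 → 0  (bit 7 = 0)
position 3: 110 → 0  (bit 6 = 0)
position 1: 101 → 1  (bit 5 = 1)
position 10: 100 → 0  (bit 4 = 0)
position 2: 011 → 1  (bit 3 = 1)
position 0: 010 → 1  (bit 2 = 1)
position 13: 001 → 1  (bit 1 = 1)
position 11: 000 → 1  (bit 0 = 1)
bits b7..b0 = 00101111 = 47

47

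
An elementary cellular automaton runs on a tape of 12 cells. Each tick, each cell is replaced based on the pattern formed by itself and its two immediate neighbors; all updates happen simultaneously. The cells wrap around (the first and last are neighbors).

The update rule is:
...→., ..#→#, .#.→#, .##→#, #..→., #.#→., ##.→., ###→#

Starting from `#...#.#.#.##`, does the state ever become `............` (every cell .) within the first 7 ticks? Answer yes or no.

...##.#.#.##
..##..#.#.#.
.##..##.#.#.
##..##..#.#.
#..##..##.#.
#.##..##..#.
#.#..##..##.
tick 7 is #.#..##..##., still not uniform .

no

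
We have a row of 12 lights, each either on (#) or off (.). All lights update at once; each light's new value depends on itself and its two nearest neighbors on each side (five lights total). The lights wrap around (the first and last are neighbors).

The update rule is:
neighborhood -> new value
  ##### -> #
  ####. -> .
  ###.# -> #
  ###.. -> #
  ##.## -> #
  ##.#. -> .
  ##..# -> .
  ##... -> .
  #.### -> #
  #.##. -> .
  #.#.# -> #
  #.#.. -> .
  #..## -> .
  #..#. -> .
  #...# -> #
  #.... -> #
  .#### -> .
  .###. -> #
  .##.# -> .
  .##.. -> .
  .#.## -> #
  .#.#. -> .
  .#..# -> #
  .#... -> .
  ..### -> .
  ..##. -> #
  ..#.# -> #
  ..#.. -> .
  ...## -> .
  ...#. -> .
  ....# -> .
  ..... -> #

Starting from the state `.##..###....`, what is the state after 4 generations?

#.#.#...#..#

.#....##.##.
...#..#.#...
#...#.#...##
#.#.#...#..#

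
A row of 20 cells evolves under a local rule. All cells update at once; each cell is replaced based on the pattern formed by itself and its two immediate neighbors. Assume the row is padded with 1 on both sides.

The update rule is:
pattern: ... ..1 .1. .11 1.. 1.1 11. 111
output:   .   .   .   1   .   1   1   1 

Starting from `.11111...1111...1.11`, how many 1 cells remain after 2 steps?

13

step 1: 111111...1111....111
step 2: 111111...1111....111
count of 1: 13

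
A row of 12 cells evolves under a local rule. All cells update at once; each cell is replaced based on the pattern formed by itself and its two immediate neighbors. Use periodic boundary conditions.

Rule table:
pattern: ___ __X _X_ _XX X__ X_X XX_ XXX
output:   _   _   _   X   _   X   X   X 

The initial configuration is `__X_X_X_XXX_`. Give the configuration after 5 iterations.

_____XXXXXX_

___X_X_XXXX_
____X_XXXXX_
_____XXXXXX_
_____XXXXXX_  (fixed point — unchanged through iteration 5)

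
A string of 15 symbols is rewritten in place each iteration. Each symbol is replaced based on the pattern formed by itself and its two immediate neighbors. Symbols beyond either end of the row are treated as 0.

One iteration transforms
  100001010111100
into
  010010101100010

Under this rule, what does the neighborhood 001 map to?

1

At position 4 the neighborhood is 001; the next row has 1 there.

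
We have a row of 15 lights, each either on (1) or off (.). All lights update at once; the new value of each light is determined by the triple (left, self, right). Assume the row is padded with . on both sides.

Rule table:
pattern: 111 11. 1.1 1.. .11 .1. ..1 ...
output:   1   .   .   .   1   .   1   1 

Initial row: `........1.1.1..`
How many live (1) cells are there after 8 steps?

11111111......1
1111111..11111.
111111..11111..
11111..11111..1
1111..11111..1.
111..11111..1..
11..11111..1..1
1..11111..1..1.
count of 1: 8

8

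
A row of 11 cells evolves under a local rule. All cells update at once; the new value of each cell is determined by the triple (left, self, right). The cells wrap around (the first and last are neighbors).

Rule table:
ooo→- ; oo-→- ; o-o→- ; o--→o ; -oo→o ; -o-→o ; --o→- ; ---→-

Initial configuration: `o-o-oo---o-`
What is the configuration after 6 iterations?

iteration 1: o-o-o-o--o-
iteration 2: o-o-o-oo-o-
iteration 3: o-o-o-o--o-  (repeats iteration 1; period 2)
iteration 6: o-o-o-oo-o-

o-o-o-oo-o-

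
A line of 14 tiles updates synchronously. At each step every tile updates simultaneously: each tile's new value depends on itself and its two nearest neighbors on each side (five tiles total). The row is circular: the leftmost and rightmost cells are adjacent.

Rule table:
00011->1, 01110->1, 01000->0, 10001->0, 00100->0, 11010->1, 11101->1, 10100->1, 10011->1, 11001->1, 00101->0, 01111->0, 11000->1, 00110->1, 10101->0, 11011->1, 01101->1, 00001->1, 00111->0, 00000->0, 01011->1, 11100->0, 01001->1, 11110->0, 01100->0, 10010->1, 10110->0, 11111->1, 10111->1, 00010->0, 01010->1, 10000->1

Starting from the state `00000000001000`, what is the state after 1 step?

00000000100010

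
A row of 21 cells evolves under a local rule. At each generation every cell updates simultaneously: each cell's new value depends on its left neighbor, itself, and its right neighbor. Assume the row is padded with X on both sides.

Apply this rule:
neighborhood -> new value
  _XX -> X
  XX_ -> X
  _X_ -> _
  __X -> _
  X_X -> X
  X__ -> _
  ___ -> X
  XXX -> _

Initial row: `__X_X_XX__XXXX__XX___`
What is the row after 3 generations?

generation 1: ___X_XXX__X__X__XX_X_
generation 2: _X__XX_X________XXX_X
generation 3: X___XXX__XXXXXX_X_XXX

X___XXX__XXXXXX_X_XXX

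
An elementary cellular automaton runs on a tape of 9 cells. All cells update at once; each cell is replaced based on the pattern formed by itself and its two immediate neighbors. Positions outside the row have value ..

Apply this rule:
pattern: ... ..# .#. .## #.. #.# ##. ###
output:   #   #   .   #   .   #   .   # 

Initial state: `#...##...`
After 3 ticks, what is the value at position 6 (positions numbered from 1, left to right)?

#

tick 1: ..###..##
tick 2: ####..##.
tick 3: ###..##..
position 6 holds #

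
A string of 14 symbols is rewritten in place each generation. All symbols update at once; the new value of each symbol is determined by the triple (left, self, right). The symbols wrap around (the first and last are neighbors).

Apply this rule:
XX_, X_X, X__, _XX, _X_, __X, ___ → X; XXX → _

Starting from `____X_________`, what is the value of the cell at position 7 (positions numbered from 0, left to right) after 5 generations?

XXXXXXXXXXXXXX
______________
XXXXXXXXXXXXXX  (repeats generation 1; period 2)
generation 5: XXXXXXXXXXXXXX
position 7 holds X

X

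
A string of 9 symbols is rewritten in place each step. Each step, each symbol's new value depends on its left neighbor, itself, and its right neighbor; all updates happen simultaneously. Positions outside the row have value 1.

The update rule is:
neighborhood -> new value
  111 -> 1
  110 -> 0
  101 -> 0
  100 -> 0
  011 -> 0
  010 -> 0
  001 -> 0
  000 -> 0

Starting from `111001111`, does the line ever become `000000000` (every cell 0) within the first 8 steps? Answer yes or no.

step 1: 110000111
step 2: 100000011
step 3: 000000001
step 4: 000000000
all cells are 0 at step 4

yes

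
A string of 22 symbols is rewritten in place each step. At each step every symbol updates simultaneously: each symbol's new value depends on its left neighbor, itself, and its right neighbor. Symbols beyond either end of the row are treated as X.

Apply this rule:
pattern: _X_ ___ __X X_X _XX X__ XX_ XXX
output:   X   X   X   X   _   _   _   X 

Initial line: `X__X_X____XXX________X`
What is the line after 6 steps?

step 1: __XXXX_XXX_X__XXXXXXX_
step 2: _X_XX_X_X_XX_X_XXXXX_X
step 3: XXX__XXXXX__XXX_XXX_X_
step 4: XX__X_XXX__X_X_X_X_XXX
step 5: X__XXX_X__XXXXXXXXX_XX
step 6: __X_X_XX_X_XXXXXXX_X_X

__X_X_XX_X_XXXXXXX_X_X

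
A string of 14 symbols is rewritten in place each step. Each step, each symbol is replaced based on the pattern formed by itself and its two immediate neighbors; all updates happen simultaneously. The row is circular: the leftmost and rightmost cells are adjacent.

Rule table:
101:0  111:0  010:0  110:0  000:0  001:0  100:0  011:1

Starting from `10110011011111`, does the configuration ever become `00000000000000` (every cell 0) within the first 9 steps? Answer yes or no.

step 1: 00100010010000
step 2: 00000000000000
all cells are 0 at step 2

yes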